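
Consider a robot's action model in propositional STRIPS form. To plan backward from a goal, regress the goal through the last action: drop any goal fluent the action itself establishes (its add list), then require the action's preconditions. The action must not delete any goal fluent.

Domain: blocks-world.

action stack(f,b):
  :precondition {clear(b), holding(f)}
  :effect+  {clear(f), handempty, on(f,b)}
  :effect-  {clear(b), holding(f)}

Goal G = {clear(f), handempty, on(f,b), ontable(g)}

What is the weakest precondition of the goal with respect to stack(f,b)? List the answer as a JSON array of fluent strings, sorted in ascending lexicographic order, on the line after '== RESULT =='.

Regress:
  G ∩ del = {}  (empty — regression defined)
  G \ add = {clear(f), handempty, on(f,b), ontable(g)} \ {clear(f), handempty, on(f,b)} = {ontable(g)}
  ∪ pre   = {ontable(g)} ∪ {clear(b), holding(f)}
          = {clear(b), holding(f), ontable(g)}

== RESULT ==
["clear(b)", "holding(f)", "ontable(g)"]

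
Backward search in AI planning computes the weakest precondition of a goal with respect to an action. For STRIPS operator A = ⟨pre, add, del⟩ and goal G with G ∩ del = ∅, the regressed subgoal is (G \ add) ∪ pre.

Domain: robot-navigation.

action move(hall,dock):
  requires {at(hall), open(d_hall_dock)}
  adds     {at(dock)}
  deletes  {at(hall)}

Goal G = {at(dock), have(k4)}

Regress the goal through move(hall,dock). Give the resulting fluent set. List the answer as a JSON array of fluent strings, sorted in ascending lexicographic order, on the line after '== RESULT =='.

Compute (G \ add) ∪ pre:
  G ∩ del = {}  (empty — regression defined)
  G \ add = {at(dock), have(k4)} \ {at(dock)} = {have(k4)}
  ∪ pre   = {have(k4)} ∪ {at(hall), open(d_hall_dock)}
          = {at(hall), have(k4), open(d_hall_dock)}

== RESULT ==
["at(hall)", "have(k4)", "open(d_hall_dock)"]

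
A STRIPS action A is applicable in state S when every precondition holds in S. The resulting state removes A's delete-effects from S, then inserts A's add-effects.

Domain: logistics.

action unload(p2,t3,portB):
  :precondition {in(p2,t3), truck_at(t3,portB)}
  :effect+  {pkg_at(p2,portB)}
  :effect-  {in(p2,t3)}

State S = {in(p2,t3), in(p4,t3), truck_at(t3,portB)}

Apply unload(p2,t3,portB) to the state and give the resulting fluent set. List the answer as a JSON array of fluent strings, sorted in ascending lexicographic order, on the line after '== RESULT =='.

Compute (S \ del) ∪ add:
  pre ⊆ S: {in(p2,t3), truck_at(t3,portB)} ⊆ S  — applicable
  S \ del = {in(p4,t3), truck_at(t3,portB)}
  ∪ add   = {in(p4,t3), pkg_at(p2,portB), truck_at(t3,portB)}

== RESULT ==
["in(p4,t3)", "pkg_at(p2,portB)", "truck_at(t3,portB)"]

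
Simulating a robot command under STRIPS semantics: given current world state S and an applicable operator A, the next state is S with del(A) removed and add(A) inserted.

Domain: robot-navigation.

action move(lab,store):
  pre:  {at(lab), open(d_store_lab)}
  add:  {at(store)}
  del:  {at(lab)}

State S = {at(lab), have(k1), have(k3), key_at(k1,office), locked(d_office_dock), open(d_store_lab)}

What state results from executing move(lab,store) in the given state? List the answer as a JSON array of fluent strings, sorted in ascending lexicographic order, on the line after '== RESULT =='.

Progress:
  pre ⊆ S: {at(lab), open(d_store_lab)} ⊆ S  — applicable
  S \ del = {have(k1), have(k3), key_at(k1,office), locked(d_office_dock), open(d_store_lab)}
  ∪ add   = {at(store), have(k1), have(k3), key_at(k1,office), locked(d_office_dock), open(d_store_lab)}

== RESULT ==
["at(store)", "have(k1)", "have(k3)", "key_at(k1,office)", "locked(d_office_dock)", "open(d_store_lab)"]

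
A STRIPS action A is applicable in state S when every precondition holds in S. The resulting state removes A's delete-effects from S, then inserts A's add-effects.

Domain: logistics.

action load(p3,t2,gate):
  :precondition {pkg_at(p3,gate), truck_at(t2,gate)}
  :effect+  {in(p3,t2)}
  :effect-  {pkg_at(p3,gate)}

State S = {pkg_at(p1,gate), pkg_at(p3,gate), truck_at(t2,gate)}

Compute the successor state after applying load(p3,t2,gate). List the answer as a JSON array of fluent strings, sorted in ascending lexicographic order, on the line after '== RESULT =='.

Compute (S \ del) ∪ add:
  pre ⊆ S: {pkg_at(p3,gate), truck_at(t2,gate)} ⊆ S  — applicable
  S \ del = {pkg_at(p1,gate), truck_at(t2,gate)}
  ∪ add   = {in(p3,t2), pkg_at(p1,gate), truck_at(t2,gate)}

== RESULT ==
["in(p3,t2)", "pkg_at(p1,gate)", "truck_at(t2,gate)"]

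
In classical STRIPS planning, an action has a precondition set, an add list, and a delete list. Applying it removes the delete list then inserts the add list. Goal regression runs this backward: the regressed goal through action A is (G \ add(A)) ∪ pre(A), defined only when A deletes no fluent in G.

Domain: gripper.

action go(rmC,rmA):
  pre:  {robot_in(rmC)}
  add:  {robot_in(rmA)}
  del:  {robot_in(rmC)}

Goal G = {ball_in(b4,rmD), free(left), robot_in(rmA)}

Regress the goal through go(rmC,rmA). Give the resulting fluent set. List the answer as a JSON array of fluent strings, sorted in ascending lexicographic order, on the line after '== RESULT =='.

Compute (G \ add) ∪ pre:
  G ∩ del = {}  (empty — regression defined)
  G \ add = {ball_in(b4,rmD), free(left), robot_in(rmA)} \ {robot_in(rmA)} = {ball_in(b4,rmD), free(left)}
  ∪ pre   = {ball_in(b4,rmD), free(left)} ∪ {robot_in(rmC)}
          = {ball_in(b4,rmD), free(left), robot_in(rmC)}

== RESULT ==
["ball_in(b4,rmD)", "free(left)", "robot_in(rmC)"]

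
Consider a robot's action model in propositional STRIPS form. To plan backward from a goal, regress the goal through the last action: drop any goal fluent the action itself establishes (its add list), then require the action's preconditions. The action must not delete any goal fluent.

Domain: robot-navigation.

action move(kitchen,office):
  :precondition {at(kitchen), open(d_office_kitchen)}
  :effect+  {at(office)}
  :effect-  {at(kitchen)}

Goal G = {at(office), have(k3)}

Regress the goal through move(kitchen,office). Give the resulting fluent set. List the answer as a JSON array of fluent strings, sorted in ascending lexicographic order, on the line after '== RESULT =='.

Compute (G \ add) ∪ pre:
  G ∩ del = {}  (empty — regression defined)
  G \ add = {at(office), have(k3)} \ {at(office)} = {have(k3)}
  ∪ pre   = {have(k3)} ∪ {at(kitchen), open(d_office_kitchen)}
          = {at(kitchen), have(k3), open(d_office_kitchen)}

== RESULT ==
["at(kitchen)", "have(k3)", "open(d_office_kitchen)"]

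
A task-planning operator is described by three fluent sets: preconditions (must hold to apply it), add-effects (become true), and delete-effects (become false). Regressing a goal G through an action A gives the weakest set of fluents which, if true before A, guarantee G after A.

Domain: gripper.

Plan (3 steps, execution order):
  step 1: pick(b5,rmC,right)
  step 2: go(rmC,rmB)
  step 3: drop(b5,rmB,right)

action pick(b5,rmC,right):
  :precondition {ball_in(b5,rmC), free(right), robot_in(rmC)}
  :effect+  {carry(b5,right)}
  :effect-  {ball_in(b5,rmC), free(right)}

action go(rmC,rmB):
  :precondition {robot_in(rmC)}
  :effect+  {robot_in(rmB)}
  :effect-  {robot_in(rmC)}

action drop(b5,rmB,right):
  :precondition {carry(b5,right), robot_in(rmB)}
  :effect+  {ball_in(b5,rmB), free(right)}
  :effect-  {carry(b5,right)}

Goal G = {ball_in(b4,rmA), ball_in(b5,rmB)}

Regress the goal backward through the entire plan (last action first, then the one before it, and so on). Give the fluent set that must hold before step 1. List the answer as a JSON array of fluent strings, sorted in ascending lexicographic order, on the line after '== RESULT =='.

Regress step by step:
  through step 3 (drop(b5,rmB,right)): drop {ball_in(b5,rmB)}, keep {ball_in(b4,rmA)}, require {carry(b5,right), robot_in(rmB)}
    → {ball_in(b4,rmA), carry(b5,right), robot_in(rmB)}
  through step 2 (go(rmC,rmB)): drop {robot_in(rmB)}, keep {ball_in(b4,rmA), carry(b5,right)}, require {robot_in(rmC)}
    → {ball_in(b4,rmA), carry(b5,right), robot_in(rmC)}
  through step 1 (pick(b5,rmC,right)): drop {carry(b5,right)}, keep {ball_in(b4,rmA), robot_in(rmC)}, require {ball_in(b5,rmC), free(right), robot_in(rmC)}
    → {ball_in(b4,rmA), ball_in(b5,rmC), free(right), robot_in(rmC)}

== RESULT ==
["ball_in(b4,rmA)", "ball_in(b5,rmC)", "free(right)", "robot_in(rmC)"]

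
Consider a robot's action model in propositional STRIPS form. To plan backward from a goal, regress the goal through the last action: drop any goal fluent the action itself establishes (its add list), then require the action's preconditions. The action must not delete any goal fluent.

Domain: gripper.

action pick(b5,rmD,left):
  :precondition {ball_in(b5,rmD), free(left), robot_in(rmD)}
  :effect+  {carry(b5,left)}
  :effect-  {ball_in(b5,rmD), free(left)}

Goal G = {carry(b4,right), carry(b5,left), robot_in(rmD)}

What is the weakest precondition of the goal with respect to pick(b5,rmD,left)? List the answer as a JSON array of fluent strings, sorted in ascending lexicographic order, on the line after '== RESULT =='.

Compute (G \ add) ∪ pre:
  G ∩ del = {}  (empty — regression defined)
  G \ add = {carry(b4,right), carry(b5,left), robot_in(rmD)} \ {carry(b5,left)} = {carry(b4,right), robot_in(rmD)}
  ∪ pre   = {carry(b4,right), robot_in(rmD)} ∪ {ball_in(b5,rmD), free(left), robot_in(rmD)}
          = {ball_in(b5,rmD), carry(b4,right), free(left), robot_in(rmD)}

== RESULT ==
["ball_in(b5,rmD)", "carry(b4,right)", "free(left)", "robot_in(rmD)"]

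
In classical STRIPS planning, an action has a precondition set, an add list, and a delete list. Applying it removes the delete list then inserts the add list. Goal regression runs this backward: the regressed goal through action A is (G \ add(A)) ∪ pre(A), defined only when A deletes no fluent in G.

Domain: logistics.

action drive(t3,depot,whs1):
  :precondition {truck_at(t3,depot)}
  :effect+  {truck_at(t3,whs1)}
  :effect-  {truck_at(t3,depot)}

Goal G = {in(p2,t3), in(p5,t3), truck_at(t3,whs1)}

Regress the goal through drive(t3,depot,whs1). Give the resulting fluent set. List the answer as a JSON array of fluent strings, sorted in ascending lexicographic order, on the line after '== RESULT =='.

Regress:
  G ∩ del = {}  (empty — regression defined)
  G \ add = {in(p2,t3), in(p5,t3), truck_at(t3,whs1)} \ {truck_at(t3,whs1)} = {in(p2,t3), in(p5,t3)}
  ∪ pre   = {in(p2,t3), in(p5,t3)} ∪ {truck_at(t3,depot)}
          = {in(p2,t3), in(p5,t3), truck_at(t3,depot)}

== RESULT ==
["in(p2,t3)", "in(p5,t3)", "truck_at(t3,depot)"]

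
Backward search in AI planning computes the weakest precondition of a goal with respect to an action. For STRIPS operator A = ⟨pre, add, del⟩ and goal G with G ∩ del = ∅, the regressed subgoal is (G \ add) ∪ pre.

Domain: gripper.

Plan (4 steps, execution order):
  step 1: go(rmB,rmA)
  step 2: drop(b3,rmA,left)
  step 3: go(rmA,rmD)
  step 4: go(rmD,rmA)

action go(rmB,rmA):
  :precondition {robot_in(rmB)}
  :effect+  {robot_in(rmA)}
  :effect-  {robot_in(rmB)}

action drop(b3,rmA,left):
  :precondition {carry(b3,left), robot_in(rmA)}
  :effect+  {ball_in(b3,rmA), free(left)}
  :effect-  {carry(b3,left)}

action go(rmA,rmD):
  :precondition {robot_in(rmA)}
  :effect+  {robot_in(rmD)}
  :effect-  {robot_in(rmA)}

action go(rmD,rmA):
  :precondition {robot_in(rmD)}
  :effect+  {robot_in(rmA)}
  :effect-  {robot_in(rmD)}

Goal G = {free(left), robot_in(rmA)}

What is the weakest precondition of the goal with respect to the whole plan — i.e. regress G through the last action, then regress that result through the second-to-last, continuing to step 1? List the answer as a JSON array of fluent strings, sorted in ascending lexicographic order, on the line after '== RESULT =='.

Work backward from the goal:
  through step 4 (go(rmD,rmA)): drop {robot_in(rmA)}, keep {free(left)}, require {robot_in(rmD)}
    → {free(left), robot_in(rmD)}
  through step 3 (go(rmA,rmD)): drop {robot_in(rmD)}, keep {free(left)}, require {robot_in(rmA)}
    → {free(left), robot_in(rmA)}
  through step 2 (drop(b3,rmA,left)): drop {free(left)}, keep {robot_in(rmA)}, require {carry(b3,left), robot_in(rmA)}
    → {carry(b3,left), robot_in(rmA)}
  through step 1 (go(rmB,rmA)): drop {robot_in(rmA)}, keep {carry(b3,left)}, require {robot_in(rmB)}
    → {carry(b3,left), robot_in(rmB)}

== RESULT ==
["carry(b3,left)", "robot_in(rmB)"]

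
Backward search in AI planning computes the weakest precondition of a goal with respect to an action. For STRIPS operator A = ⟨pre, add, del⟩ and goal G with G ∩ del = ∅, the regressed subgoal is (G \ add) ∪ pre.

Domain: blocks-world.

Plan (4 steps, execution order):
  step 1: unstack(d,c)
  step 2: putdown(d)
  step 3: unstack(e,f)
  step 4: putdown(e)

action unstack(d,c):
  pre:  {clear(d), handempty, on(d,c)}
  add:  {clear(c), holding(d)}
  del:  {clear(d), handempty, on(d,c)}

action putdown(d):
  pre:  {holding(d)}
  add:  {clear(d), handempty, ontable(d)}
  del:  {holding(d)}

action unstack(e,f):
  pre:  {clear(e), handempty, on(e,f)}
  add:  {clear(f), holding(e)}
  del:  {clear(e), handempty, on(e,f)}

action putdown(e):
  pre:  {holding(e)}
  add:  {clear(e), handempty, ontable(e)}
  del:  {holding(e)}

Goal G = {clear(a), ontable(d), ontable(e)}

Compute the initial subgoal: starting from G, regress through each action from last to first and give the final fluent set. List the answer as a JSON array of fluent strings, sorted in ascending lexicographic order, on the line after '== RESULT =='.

Work backward from the goal:
  through step 4 (putdown(e)): drop {ontable(e)}, keep {clear(a), ontable(d)}, require {holding(e)}
    → {clear(a), holding(e), ontable(d)}
  through step 3 (unstack(e,f)): drop {holding(e)}, keep {clear(a), ontable(d)}, require {clear(e), handempty, on(e,f)}
    → {clear(a), clear(e), handempty, on(e,f), ontable(d)}
  through step 2 (putdown(d)): drop {handempty, ontable(d)}, keep {clear(a), clear(e), on(e,f)}, require {holding(d)}
    → {clear(a), clear(e), holding(d), on(e,f)}
  through step 1 (unstack(d,c)): drop {holding(d)}, keep {clear(a), clear(e), on(e,f)}, require {clear(d), handempty, on(d,c)}
    → {clear(a), clear(d), clear(e), handempty, on(d,c), on(e,f)}

== RESULT ==
["clear(a)", "clear(d)", "clear(e)", "handempty", "on(d,c)", "on(e,f)"]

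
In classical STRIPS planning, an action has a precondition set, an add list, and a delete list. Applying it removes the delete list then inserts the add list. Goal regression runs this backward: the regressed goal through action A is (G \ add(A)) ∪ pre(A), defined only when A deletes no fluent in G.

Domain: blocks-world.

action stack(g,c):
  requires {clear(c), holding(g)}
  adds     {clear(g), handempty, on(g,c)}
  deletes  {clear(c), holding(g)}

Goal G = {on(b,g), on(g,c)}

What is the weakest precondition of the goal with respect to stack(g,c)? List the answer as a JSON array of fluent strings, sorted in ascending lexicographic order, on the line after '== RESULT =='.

Compute (G \ add) ∪ pre:
  G ∩ del = {}  (empty — regression defined)
  G \ add = {on(b,g), on(g,c)} \ {clear(g), handempty, on(g,c)} = {on(b,g)}
  ∪ pre   = {on(b,g)} ∪ {clear(c), holding(g)}
          = {clear(c), holding(g), on(b,g)}

== RESULT ==
["clear(c)", "holding(g)", "on(b,g)"]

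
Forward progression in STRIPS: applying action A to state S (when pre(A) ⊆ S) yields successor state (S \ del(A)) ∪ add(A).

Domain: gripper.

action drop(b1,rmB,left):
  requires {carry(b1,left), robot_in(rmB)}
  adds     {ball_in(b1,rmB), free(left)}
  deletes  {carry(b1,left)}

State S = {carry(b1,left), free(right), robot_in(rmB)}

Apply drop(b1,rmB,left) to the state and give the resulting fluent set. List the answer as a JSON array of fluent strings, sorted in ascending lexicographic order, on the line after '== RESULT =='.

Progress:
  pre ⊆ S: {carry(b1,left), robot_in(rmB)} ⊆ S  — applicable
  S \ del = {free(right), robot_in(rmB)}
  ∪ add   = {ball_in(b1,rmB), free(left), free(right), robot_in(rmB)}

== RESULT ==
["ball_in(b1,rmB)", "free(left)", "free(right)", "robot_in(rmB)"]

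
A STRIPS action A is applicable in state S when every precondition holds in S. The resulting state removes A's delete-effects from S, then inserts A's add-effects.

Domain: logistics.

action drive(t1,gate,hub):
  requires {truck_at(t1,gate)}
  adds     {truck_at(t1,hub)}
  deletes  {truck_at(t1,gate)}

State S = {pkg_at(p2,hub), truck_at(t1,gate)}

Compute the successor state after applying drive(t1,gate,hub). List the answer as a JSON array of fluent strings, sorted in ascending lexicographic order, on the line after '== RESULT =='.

Progress:
  pre ⊆ S: {truck_at(t1,gate)} ⊆ S  — applicable
  S \ del = {pkg_at(p2,hub)}
  ∪ add   = {pkg_at(p2,hub), truck_at(t1,hub)}

== RESULT ==
["pkg_at(p2,hub)", "truck_at(t1,hub)"]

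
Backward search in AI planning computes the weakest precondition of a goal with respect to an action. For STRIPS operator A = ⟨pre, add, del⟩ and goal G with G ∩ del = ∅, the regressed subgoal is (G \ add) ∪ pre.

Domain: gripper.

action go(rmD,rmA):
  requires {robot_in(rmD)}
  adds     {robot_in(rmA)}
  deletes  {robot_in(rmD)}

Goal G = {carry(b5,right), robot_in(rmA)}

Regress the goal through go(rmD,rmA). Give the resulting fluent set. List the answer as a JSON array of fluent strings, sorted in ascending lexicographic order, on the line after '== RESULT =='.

Regress:
  G ∩ del = {}  (empty — regression defined)
  G \ add = {carry(b5,right), robot_in(rmA)} \ {robot_in(rmA)} = {carry(b5,right)}
  ∪ pre   = {carry(b5,right)} ∪ {robot_in(rmD)}
          = {carry(b5,right), robot_in(rmD)}

== RESULT ==
["carry(b5,right)", "robot_in(rmD)"]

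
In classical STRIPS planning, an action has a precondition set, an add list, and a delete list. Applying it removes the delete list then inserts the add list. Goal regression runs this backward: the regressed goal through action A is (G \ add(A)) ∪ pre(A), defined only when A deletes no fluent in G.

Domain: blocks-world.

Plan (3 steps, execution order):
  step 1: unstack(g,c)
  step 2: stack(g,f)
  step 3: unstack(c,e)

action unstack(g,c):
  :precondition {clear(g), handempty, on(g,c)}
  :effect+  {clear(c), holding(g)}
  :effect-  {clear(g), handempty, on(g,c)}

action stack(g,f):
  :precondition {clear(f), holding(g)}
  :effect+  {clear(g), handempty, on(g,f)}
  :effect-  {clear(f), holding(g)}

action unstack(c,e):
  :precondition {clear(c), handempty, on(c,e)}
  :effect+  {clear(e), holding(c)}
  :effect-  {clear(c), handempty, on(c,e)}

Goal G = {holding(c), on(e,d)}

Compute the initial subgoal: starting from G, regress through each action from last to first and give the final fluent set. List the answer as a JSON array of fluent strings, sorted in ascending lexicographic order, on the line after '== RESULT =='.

Regress step by step:
  through step 3 (unstack(c,e)): drop {holding(c)}, keep {on(e,d)}, require {clear(c), handempty, on(c,e)}
    → {clear(c), handempty, on(c,e), on(e,d)}
  through step 2 (stack(g,f)): drop {handempty}, keep {clear(c), on(c,e), on(e,d)}, require {clear(f), holding(g)}
    → {clear(c), clear(f), holding(g), on(c,e), on(e,d)}
  through step 1 (unstack(g,c)): drop {clear(c), holding(g)}, keep {clear(f), on(c,e), on(e,d)}, require {clear(g), handempty, on(g,c)}
    → {clear(f), clear(g), handempty, on(c,e), on(e,d), on(g,c)}

== RESULT ==
["clear(f)", "clear(g)", "handempty", "on(c,e)", "on(e,d)", "on(g,c)"]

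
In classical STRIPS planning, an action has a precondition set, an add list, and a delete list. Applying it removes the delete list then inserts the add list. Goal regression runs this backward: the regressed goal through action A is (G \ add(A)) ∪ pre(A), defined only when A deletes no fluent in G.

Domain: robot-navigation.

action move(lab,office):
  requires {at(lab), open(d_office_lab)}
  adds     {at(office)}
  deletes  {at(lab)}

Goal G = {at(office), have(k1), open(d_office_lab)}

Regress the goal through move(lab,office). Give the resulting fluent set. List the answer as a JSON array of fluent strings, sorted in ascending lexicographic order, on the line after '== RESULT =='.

Compute (G \ add) ∪ pre:
  G ∩ del = {}  (empty — regression defined)
  G \ add = {at(office), have(k1), open(d_office_lab)} \ {at(office)} = {have(k1), open(d_office_lab)}
  ∪ pre   = {have(k1), open(d_office_lab)} ∪ {at(lab), open(d_office_lab)}
          = {at(lab), have(k1), open(d_office_lab)}

== RESULT ==
["at(lab)", "have(k1)", "open(d_office_lab)"]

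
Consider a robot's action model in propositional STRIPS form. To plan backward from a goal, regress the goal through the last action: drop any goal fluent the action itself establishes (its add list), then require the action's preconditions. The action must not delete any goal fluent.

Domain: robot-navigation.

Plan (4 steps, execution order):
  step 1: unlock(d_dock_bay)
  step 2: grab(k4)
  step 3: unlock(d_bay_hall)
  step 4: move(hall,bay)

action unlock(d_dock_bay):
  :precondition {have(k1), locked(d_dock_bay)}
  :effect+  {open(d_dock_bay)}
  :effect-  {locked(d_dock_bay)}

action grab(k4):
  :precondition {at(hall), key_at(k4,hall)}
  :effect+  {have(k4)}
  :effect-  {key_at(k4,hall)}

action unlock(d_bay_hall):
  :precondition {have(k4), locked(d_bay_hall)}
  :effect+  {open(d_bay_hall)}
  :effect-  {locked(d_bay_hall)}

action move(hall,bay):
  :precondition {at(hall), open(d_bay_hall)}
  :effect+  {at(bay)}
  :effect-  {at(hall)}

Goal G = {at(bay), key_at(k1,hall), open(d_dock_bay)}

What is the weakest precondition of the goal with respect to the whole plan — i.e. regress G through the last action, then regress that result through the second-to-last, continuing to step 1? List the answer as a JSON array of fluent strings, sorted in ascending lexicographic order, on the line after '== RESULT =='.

Regress step by step:
  through step 4 (move(hall,bay)): drop {at(bay)}, keep {key_at(k1,hall), open(d_dock_bay)}, require {at(hall), open(d_bay_hall)}
    → {at(hall), key_at(k1,hall), open(d_bay_hall), open(d_dock_bay)}
  through step 3 (unlock(d_bay_hall)): drop {open(d_bay_hall)}, keep {at(hall), key_at(k1,hall), open(d_dock_bay)}, require {have(k4), locked(d_bay_hall)}
    → {at(hall), have(k4), key_at(k1,hall), locked(d_bay_hall), open(d_dock_bay)}
  through step 2 (grab(k4)): drop {have(k4)}, keep {at(hall), key_at(k1,hall), locked(d_bay_hall), open(d_dock_bay)}, require {at(hall), key_at(k4,hall)}
    → {at(hall), key_at(k1,hall), key_at(k4,hall), locked(d_bay_hall), open(d_dock_bay)}
  through step 1 (unlock(d_dock_bay)): drop {open(d_dock_bay)}, keep {at(hall), key_at(k1,hall), key_at(k4,hall), locked(d_bay_hall)}, require {have(k1), locked(d_dock_bay)}
    → {at(hall), have(k1), key_at(k1,hall), key_at(k4,hall), locked(d_bay_hall), locked(d_dock_bay)}

== RESULT ==
["at(hall)", "have(k1)", "key_at(k1,hall)", "key_at(k4,hall)", "locked(d_bay_hall)", "locked(d_dock_bay)"]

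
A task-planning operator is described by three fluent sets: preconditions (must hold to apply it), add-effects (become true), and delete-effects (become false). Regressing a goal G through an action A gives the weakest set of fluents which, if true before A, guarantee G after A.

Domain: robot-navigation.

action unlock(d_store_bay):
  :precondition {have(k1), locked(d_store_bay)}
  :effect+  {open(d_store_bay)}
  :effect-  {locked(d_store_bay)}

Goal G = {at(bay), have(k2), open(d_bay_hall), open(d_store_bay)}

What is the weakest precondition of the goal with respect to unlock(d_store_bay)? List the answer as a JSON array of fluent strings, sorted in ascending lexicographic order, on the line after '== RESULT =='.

Compute (G \ add) ∪ pre:
  G ∩ del = {}  (empty — regression defined)
  G \ add = {at(bay), have(k2), open(d_bay_hall), open(d_store_bay)} \ {open(d_store_bay)} = {at(bay), have(k2), open(d_bay_hall)}
  ∪ pre   = {at(bay), have(k2), open(d_bay_hall)} ∪ {have(k1), locked(d_store_bay)}
          = {at(bay), have(k1), have(k2), locked(d_store_bay), open(d_bay_hall)}

== RESULT ==
["at(bay)", "have(k1)", "have(k2)", "locked(d_store_bay)", "open(d_bay_hall)"]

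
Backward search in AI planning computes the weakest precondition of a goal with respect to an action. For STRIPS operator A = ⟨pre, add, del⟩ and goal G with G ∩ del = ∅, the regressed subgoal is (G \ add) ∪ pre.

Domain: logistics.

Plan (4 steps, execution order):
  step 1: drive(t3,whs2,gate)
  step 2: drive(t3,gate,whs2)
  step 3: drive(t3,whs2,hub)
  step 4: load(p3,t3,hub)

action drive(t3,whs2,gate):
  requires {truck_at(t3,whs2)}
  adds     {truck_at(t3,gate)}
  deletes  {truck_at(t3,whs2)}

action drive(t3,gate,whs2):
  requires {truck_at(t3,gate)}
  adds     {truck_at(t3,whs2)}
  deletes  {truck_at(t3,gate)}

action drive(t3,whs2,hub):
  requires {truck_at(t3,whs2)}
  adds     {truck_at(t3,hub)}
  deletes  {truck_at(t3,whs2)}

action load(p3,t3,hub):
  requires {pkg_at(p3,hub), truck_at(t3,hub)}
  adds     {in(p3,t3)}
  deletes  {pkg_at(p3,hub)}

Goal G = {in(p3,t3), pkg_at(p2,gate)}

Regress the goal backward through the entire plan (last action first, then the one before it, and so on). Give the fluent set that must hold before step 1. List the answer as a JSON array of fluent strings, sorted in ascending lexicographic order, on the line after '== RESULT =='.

Work backward from the goal:
  through step 4 (load(p3,t3,hub)): drop {in(p3,t3)}, keep {pkg_at(p2,gate)}, require {pkg_at(p3,hub), truck_at(t3,hub)}
    → {pkg_at(p2,gate), pkg_at(p3,hub), truck_at(t3,hub)}
  through step 3 (drive(t3,whs2,hub)): drop {truck_at(t3,hub)}, keep {pkg_at(p2,gate), pkg_at(p3,hub)}, require {truck_at(t3,whs2)}
    → {pkg_at(p2,gate), pkg_at(p3,hub), truck_at(t3,whs2)}
  through step 2 (drive(t3,gate,whs2)): drop {truck_at(t3,whs2)}, keep {pkg_at(p2,gate), pkg_at(p3,hub)}, require {truck_at(t3,gate)}
    → {pkg_at(p2,gate), pkg_at(p3,hub), truck_at(t3,gate)}
  through step 1 (drive(t3,whs2,gate)): drop {truck_at(t3,gate)}, keep {pkg_at(p2,gate), pkg_at(p3,hub)}, require {truck_at(t3,whs2)}
    → {pkg_at(p2,gate), pkg_at(p3,hub), truck_at(t3,whs2)}

== RESULT ==
["pkg_at(p2,gate)", "pkg_at(p3,hub)", "truck_at(t3,whs2)"]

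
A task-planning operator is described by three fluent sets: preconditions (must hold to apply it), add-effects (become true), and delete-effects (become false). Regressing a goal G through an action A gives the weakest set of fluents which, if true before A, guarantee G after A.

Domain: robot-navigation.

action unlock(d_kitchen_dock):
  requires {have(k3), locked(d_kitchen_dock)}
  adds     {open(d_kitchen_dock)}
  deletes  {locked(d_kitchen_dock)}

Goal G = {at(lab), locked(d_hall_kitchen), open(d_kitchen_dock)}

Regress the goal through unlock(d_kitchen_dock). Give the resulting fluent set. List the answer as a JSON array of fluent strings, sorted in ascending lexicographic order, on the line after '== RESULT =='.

Compute (G \ add) ∪ pre:
  G ∩ del = {}  (empty — regression defined)
  G \ add = {at(lab), locked(d_hall_kitchen), open(d_kitchen_dock)} \ {open(d_kitchen_dock)} = {at(lab), locked(d_hall_kitchen)}
  ∪ pre   = {at(lab), locked(d_hall_kitchen)} ∪ {have(k3), locked(d_kitchen_dock)}
          = {at(lab), have(k3), locked(d_hall_kitchen), locked(d_kitchen_dock)}

== RESULT ==
["at(lab)", "have(k3)", "locked(d_hall_kitchen)", "locked(d_kitchen_dock)"]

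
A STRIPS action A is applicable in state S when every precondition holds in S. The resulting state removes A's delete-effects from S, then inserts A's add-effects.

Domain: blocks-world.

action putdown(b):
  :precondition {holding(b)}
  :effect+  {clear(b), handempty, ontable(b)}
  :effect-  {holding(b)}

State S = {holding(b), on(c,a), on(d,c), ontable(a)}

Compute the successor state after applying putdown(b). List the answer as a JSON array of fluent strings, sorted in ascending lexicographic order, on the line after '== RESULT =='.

Progress:
  pre ⊆ S: {holding(b)} ⊆ S  — applicable
  S \ del = {on(c,a), on(d,c), ontable(a)}
  ∪ add   = {clear(b), handempty, on(c,a), on(d,c), ontable(a), ontable(b)}

== RESULT ==
["clear(b)", "handempty", "on(c,a)", "on(d,c)", "ontable(a)", "ontable(b)"]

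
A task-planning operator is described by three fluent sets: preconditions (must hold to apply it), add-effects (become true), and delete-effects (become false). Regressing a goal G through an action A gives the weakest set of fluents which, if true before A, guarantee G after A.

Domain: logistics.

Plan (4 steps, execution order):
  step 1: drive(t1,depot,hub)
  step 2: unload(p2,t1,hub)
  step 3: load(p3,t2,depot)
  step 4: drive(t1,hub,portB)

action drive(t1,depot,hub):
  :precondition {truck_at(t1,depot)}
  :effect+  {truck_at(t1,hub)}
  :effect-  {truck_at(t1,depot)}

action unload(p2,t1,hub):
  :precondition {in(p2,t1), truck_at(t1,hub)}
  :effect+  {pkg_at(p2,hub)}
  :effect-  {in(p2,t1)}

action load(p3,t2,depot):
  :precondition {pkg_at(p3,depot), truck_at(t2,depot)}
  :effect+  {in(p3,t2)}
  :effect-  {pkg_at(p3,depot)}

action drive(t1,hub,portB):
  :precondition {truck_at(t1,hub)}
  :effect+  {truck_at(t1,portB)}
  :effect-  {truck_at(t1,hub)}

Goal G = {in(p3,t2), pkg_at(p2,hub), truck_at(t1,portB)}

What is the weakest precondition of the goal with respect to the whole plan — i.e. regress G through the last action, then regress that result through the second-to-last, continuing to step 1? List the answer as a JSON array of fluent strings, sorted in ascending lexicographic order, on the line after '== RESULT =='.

Regress step by step:
  through step 4 (drive(t1,hub,portB)): drop {truck_at(t1,portB)}, keep {in(p3,t2), pkg_at(p2,hub)}, require {truck_at(t1,hub)}
    → {in(p3,t2), pkg_at(p2,hub), truck_at(t1,hub)}
  through step 3 (load(p3,t2,depot)): drop {in(p3,t2)}, keep {pkg_at(p2,hub), truck_at(t1,hub)}, require {pkg_at(p3,depot), truck_at(t2,depot)}
    → {pkg_at(p2,hub), pkg_at(p3,depot), truck_at(t1,hub), truck_at(t2,depot)}
  through step 2 (unload(p2,t1,hub)): drop {pkg_at(p2,hub)}, keep {pkg_at(p3,depot), truck_at(t1,hub), truck_at(t2,depot)}, require {in(p2,t1), truck_at(t1,hub)}
    → {in(p2,t1), pkg_at(p3,depot), truck_at(t1,hub), truck_at(t2,depot)}
  through step 1 (drive(t1,depot,hub)): drop {truck_at(t1,hub)}, keep {in(p2,t1), pkg_at(p3,depot), truck_at(t2,depot)}, require {truck_at(t1,depot)}
    → {in(p2,t1), pkg_at(p3,depot), truck_at(t1,depot), truck_at(t2,depot)}

== RESULT ==
["in(p2,t1)", "pkg_at(p3,depot)", "truck_at(t1,depot)", "truck_at(t2,depot)"]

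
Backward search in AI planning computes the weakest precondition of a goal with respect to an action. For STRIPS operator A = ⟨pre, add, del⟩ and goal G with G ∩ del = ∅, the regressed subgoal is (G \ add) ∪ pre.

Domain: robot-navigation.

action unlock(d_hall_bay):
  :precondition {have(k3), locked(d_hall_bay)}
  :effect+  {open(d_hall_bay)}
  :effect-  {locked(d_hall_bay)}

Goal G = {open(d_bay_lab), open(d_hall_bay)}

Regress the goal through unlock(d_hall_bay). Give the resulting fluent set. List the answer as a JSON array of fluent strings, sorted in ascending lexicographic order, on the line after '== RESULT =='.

Compute (G \ add) ∪ pre:
  G ∩ del = {}  (empty — regression defined)
  G \ add = {open(d_bay_lab), open(d_hall_bay)} \ {open(d_hall_bay)} = {open(d_bay_lab)}
  ∪ pre   = {open(d_bay_lab)} ∪ {have(k3), locked(d_hall_bay)}
          = {have(k3), locked(d_hall_bay), open(d_bay_lab)}

== RESULT ==
["have(k3)", "locked(d_hall_bay)", "open(d_bay_lab)"]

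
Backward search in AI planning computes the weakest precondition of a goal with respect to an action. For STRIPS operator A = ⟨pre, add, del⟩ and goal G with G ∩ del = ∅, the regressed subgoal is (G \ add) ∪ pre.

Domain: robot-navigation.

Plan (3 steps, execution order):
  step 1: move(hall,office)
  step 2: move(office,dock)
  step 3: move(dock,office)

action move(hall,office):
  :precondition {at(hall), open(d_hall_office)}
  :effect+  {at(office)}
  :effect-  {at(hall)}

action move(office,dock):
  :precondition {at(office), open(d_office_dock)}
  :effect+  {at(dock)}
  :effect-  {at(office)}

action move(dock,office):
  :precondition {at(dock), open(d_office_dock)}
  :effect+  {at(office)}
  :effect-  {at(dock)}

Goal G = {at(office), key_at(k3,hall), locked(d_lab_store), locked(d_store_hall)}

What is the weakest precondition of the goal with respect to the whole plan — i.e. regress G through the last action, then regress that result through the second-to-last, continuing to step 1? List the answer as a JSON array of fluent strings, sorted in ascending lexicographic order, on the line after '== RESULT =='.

Regress step by step:
  through step 3 (move(dock,office)): drop {at(office)}, keep {key_at(k3,hall), locked(d_lab_store), locked(d_store_hall)}, require {at(dock), open(d_office_dock)}
    → {at(dock), key_at(k3,hall), locked(d_lab_store), locked(d_store_hall), open(d_office_dock)}
  through step 2 (move(office,dock)): drop {at(dock)}, keep {key_at(k3,hall), locked(d_lab_store), locked(d_store_hall), open(d_office_dock)}, require {at(office), open(d_office_dock)}
    → {at(office), key_at(k3,hall), locked(d_lab_store), locked(d_store_hall), open(d_office_dock)}
  through step 1 (move(hall,office)): drop {at(office)}, keep {key_at(k3,hall), locked(d_lab_store), locked(d_store_hall), open(d_office_dock)}, require {at(hall), open(d_hall_office)}
    → {at(hall), key_at(k3,hall), locked(d_lab_store), locked(d_store_hall), open(d_hall_office), open(d_office_dock)}

== RESULT ==
["at(hall)", "key_at(k3,hall)", "locked(d_lab_store)", "locked(d_store_hall)", "open(d_hall_office)", "open(d_office_dock)"]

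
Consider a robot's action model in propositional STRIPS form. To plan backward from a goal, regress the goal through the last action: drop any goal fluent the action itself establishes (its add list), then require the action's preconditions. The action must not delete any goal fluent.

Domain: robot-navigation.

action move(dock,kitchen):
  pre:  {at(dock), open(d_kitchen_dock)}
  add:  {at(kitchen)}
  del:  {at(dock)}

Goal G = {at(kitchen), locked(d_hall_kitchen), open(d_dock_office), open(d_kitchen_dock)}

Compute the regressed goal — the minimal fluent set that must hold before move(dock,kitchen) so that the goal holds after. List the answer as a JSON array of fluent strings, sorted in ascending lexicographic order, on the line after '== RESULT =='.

Regress:
  G ∩ del = {}  (empty — regression defined)
  G \ add = {at(kitchen), locked(d_hall_kitchen), open(d_dock_office), open(d_kitchen_dock)} \ {at(kitchen)} = {locked(d_hall_kitchen), open(d_dock_office), open(d_kitchen_dock)}
  ∪ pre   = {locked(d_hall_kitchen), open(d_dock_office), open(d_kitchen_dock)} ∪ {at(dock), open(d_kitchen_dock)}
          = {at(dock), locked(d_hall_kitchen), open(d_dock_office), open(d_kitchen_dock)}

== RESULT ==
["at(dock)", "locked(d_hall_kitchen)", "open(d_dock_office)", "open(d_kitchen_dock)"]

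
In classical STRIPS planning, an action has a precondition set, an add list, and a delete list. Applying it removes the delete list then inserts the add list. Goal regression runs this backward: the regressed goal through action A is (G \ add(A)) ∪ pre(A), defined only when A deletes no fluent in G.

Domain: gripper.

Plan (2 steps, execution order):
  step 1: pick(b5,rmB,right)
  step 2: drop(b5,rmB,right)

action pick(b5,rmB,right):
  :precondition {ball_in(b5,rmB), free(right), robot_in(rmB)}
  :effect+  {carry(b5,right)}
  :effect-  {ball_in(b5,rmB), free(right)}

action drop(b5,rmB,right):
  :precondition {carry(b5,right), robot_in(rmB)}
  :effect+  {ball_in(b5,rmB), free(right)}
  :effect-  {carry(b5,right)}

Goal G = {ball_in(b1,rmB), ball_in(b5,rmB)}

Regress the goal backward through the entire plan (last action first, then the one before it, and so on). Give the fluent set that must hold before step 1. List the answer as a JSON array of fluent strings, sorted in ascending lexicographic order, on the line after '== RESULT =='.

Work backward from the goal:
  through step 2 (drop(b5,rmB,right)): drop {ball_in(b5,rmB)}, keep {ball_in(b1,rmB)}, require {carry(b5,right), robot_in(rmB)}
    → {ball_in(b1,rmB), carry(b5,right), robot_in(rmB)}
  through step 1 (pick(b5,rmB,right)): drop {carry(b5,right)}, keep {ball_in(b1,rmB), robot_in(rmB)}, require {ball_in(b5,rmB), free(right), robot_in(rmB)}
    → {ball_in(b1,rmB), ball_in(b5,rmB), free(right), robot_in(rmB)}

== RESULT ==
["ball_in(b1,rmB)", "ball_in(b5,rmB)", "free(right)", "robot_in(rmB)"]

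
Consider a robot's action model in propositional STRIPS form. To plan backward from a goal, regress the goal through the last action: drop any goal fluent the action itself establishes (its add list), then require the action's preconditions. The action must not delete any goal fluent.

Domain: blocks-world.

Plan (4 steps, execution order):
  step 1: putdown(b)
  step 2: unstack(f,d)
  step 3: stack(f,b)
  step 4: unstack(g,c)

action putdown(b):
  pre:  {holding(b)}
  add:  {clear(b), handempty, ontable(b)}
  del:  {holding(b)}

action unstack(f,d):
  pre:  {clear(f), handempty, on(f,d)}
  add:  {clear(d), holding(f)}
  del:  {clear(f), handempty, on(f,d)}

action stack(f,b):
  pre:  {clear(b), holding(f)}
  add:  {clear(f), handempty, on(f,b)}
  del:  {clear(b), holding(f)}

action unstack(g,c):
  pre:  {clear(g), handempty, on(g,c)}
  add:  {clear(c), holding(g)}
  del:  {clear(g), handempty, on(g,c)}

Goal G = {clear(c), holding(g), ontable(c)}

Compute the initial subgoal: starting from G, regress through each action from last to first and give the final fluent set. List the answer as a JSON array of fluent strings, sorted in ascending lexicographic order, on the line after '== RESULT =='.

Work backward from the goal:
  through step 4 (unstack(g,c)): drop {clear(c), holding(g)}, keep {ontable(c)}, require {clear(g), handempty, on(g,c)}
    → {clear(g), handempty, on(g,c), ontable(c)}
  through step 3 (stack(f,b)): drop {handempty}, keep {clear(g), on(g,c), ontable(c)}, require {clear(b), holding(f)}
    → {clear(b), clear(g), holding(f), on(g,c), ontable(c)}
  through step 2 (unstack(f,d)): drop {holding(f)}, keep {clear(b), clear(g), on(g,c), ontable(c)}, require {clear(f), handempty, on(f,d)}
    → {clear(b), clear(f), clear(g), handempty, on(f,d), on(g,c), ontable(c)}
  through step 1 (putdown(b)): drop {clear(b), handempty}, keep {clear(f), clear(g), on(f,d), on(g,c), ontable(c)}, require {holding(b)}
    → {clear(f), clear(g), holding(b), on(f,d), on(g,c), ontable(c)}

== RESULT ==
["clear(f)", "clear(g)", "holding(b)", "on(f,d)", "on(g,c)", "ontable(c)"]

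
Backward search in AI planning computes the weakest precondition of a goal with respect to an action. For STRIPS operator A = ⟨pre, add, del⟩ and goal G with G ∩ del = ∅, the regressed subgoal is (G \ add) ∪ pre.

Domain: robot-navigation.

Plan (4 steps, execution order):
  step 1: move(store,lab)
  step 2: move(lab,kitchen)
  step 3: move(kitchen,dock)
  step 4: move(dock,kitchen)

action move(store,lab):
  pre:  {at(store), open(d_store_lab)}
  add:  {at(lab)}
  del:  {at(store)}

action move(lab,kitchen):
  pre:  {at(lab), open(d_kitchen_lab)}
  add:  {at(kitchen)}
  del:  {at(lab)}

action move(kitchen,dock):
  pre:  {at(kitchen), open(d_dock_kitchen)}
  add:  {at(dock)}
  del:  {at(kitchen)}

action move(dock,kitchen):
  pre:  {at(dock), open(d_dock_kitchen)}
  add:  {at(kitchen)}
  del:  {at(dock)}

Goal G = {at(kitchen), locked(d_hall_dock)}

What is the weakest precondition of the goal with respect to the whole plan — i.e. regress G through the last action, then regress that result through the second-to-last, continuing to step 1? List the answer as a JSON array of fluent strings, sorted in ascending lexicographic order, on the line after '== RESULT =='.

Regress step by step:
  through step 4 (move(dock,kitchen)): drop {at(kitchen)}, keep {locked(d_hall_dock)}, require {at(dock), open(d_dock_kitchen)}
    → {at(dock), locked(d_hall_dock), open(d_dock_kitchen)}
  through step 3 (move(kitchen,dock)): drop {at(dock)}, keep {locked(d_hall_dock), open(d_dock_kitchen)}, require {at(kitchen), open(d_dock_kitchen)}
    → {at(kitchen), locked(d_hall_dock), open(d_dock_kitchen)}
  through step 2 (move(lab,kitchen)): drop {at(kitchen)}, keep {locked(d_hall_dock), open(d_dock_kitchen)}, require {at(lab), open(d_kitchen_lab)}
    → {at(lab), locked(d_hall_dock), open(d_dock_kitchen), open(d_kitchen_lab)}
  through step 1 (move(store,lab)): drop {at(lab)}, keep {locked(d_hall_dock), open(d_dock_kitchen), open(d_kitchen_lab)}, require {at(store), open(d_store_lab)}
    → {at(store), locked(d_hall_dock), open(d_dock_kitchen), open(d_kitchen_lab), open(d_store_lab)}

== RESULT ==
["at(store)", "locked(d_hall_dock)", "open(d_dock_kitchen)", "open(d_kitchen_lab)", "open(d_store_lab)"]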